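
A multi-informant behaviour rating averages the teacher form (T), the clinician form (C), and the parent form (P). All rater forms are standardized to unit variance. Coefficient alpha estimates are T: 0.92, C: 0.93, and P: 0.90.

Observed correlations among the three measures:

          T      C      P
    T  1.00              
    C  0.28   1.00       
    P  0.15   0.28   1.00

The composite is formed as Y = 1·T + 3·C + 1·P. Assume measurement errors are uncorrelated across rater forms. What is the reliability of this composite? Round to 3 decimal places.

Var(Y) = 1 + 3² + 1 + 2·[3·0.28 + 0.15 + 3·0.28] = 11 + 3.66 = 14.66.
Under uncorrelated errors the observed covariances equal the true-score covariances, so only the own-variance terms attenuate.
True-score variance = [0.92 + 3²·0.93 + 0.90] + 3.66 = 10.19 + 3.66 = 13.85.
Reliability = 13.85 / 14.66 = 0.945.

0.945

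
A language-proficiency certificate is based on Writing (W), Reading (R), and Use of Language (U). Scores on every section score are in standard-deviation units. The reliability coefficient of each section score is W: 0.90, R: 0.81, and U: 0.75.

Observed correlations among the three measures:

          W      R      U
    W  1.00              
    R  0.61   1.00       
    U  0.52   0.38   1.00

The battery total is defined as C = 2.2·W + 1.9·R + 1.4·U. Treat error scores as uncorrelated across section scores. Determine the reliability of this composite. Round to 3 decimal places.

Var(C) = 2.2² + 1.9² + 1.4² + 2·[4.18·0.61 + 3.08·0.52 + 2.66·0.38] = 10.41 + 10.3244 = 20.7344.
Because errors are independent across components, Cov(Tᵢ,Tⱼ) = Cov(Xᵢ,Xⱼ); the off-diagonal part of the true-score variance is the same as above.
True-score variance = [2.2²·0.90 + 1.9²·0.81 + 1.4²·0.75] + 10.3244 = 8.7501 + 10.3244 = 19.0745.
Reliability = 19.0745 / 20.7344 = 0.920.

0.920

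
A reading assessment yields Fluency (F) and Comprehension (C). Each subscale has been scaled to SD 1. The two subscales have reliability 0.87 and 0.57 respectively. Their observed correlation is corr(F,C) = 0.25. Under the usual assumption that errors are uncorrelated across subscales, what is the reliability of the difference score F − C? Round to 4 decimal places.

Var(F−C) = 1 + 1 − 2·0.25 = 2 − 0.5 = 1.5.
With uncorrelated errors the cross-covariances are all true-score covariance, so they carry over unchanged; only the diagonal terms shrink to ρᵢσᵢ².
True-score variance = [0.87 + 0.57] − 0.5 = 1.44 − 0.5 = 0.94.
Reliability = 0.94 / 1.5 = 0.6267.

0.6267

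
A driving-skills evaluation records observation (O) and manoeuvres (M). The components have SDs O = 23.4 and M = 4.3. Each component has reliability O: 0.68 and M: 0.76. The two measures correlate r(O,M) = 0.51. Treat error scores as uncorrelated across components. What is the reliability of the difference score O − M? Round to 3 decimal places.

0.612

Var(O−M) = 23.4² + 4.3² − 2·23.4·4.3·0.51 = 566.05 − 102.632 = 463.418.
With uncorrelated errors the cross-covariances are all true-score covariance, so they carry over unchanged; only the diagonal terms shrink to ρᵢσᵢ².
True-score variance = [23.4²·0.68 + 4.3²·0.76] − 102.632 = 386.393 − 102.632 = 283.761.
Reliability = 283.761 / 463.418 = 0.612.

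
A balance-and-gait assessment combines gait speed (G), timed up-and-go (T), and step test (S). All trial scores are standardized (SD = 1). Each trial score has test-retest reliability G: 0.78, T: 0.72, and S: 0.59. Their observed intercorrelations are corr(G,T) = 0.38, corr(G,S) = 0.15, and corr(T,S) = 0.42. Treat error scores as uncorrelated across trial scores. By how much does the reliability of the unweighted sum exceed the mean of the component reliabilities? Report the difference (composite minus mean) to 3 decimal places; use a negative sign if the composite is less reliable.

Var(sum) = 3 + 1.9 = 4.9; true-score variance = 2.09 + 1.9 = 3.99; composite reliability = 0.8143.
Mean component reliability = 0.6967.
Difference = 0.8143 − 0.6967 = 0.118.

0.118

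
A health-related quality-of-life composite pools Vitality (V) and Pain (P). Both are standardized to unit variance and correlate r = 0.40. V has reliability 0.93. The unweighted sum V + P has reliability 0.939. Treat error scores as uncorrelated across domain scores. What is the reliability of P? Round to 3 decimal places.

Var(V+P) = 2 + 2·0.40 = 2.800.
True-score variance = ρ_V + ρ_P + 2·0.40, so 0.939 = (0.93 + ρ_P + 0.80) / 2.800.
ρ_P = 0.939·2.800 − 0.93 − 0.80 = 0.899.

0.899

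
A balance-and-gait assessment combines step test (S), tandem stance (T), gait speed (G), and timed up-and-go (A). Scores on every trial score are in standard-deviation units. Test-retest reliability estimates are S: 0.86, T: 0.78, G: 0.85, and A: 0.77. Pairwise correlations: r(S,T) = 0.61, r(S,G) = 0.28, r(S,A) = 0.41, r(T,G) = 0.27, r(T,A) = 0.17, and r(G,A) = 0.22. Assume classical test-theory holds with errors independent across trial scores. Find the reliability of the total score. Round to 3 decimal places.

0.907

Var(S+T+G+A) = 4 + 2·[0.61 + 0.28 + 0.41 + 0.27 + 0.17 + 0.22] = 4 + 3.92 = 7.92.
Under uncorrelated errors the observed covariances equal the true-score covariances, so only the own-variance terms attenuate.
True-score variance = [0.86 + 0.78 + 0.85 + 0.77] + 3.92 = 3.26 + 3.92 = 7.18.
Reliability = 7.18 / 7.92 = 0.907.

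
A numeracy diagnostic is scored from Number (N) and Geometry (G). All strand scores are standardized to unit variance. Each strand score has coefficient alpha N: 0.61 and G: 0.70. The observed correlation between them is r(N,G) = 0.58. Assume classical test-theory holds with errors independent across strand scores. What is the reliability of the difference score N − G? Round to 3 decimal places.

Var(N−G) = 1 + 1 − 2·0.58 = 2 − 1.16 = 0.84.
Because errors are independent across components, Cov(Tᵢ,Tⱼ) = Cov(Xᵢ,Xⱼ); the off-diagonal part of the true-score variance is the same as above.
True-score variance = [0.61 + 0.70] − 1.16 = 1.31 − 1.16 = 0.15.
Reliability = 0.15 / 0.84 = 0.179.

0.179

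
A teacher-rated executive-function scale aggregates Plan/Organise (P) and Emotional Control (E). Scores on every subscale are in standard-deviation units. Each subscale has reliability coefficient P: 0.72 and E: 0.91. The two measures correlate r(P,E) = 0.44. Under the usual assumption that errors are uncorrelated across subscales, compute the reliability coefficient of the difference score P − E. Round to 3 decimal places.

0.670

Var(P−E) = 1 + 1 − 2·0.44 = 2 − 0.88 = 1.12.
Because errors are independent across components, Cov(Tᵢ,Tⱼ) = Cov(Xᵢ,Xⱼ); the off-diagonal part of the true-score variance is the same as above.
True-score variance = [0.72 + 0.91] − 0.88 = 1.63 − 0.88 = 0.75.
Reliability = 0.75 / 1.12 = 0.670.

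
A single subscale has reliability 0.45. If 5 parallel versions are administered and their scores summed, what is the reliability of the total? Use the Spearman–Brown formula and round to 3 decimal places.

0.804

ρ_k = kρ / (1 + (k−1)ρ) = 5·0.45 / (1 + 4·0.45) = 2.250 / 2.800 = 0.804.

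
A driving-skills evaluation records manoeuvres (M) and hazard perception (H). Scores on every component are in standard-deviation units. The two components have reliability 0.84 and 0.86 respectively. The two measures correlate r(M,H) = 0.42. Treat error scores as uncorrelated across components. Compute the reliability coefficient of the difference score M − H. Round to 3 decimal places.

Var(M−H) = 1 + 1 − 2·0.42 = 2 − 0.84 = 1.16.
With uncorrelated errors the cross-covariances are all true-score covariance, so they carry over unchanged; only the diagonal terms shrink to ρᵢσᵢ².
True-score variance = [0.84 + 0.86] − 0.84 = 1.7 − 0.84 = 0.86.
Reliability = 0.86 / 1.16 = 0.741.

0.741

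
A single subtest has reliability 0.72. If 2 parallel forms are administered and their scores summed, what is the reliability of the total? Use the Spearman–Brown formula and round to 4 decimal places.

ρ_k = kρ / (1 + (k−1)ρ) = 2·0.72 / (1 + 1·0.72) = 1.440 / 1.720 = 0.8372.

0.8372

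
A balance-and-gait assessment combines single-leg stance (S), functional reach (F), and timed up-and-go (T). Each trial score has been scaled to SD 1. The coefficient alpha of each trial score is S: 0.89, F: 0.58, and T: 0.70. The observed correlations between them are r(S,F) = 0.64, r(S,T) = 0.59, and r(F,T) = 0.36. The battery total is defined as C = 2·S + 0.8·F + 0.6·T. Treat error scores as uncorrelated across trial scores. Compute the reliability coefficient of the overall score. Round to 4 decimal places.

Var(C) = 2² + 0.8² + 0.6² + 2·[1.6·0.64 + 1.2·0.59 + 0.48·0.36] = 5 + 3.8096 = 8.8096.
Because errors are independent across components, Cov(Tᵢ,Tⱼ) = Cov(Xᵢ,Xⱼ); the off-diagonal part of the true-score variance is the same as above.
True-score variance = [2²·0.89 + 0.8²·0.58 + 0.6²·0.70] + 3.8096 = 4.1832 + 3.8096 = 7.9928.
Reliability = 7.9928 / 8.8096 = 0.9073.

0.9073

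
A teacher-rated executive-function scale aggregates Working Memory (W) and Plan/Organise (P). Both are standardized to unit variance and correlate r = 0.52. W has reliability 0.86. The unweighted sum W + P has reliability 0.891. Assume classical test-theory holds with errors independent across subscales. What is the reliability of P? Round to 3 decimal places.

Var(W+P) = 2 + 2·0.52 = 3.040.
True-score variance = ρ_W + ρ_P + 2·0.52, so 0.891 = (0.86 + ρ_P + 1.04) / 3.040.
ρ_P = 0.891·3.040 − 0.86 − 1.04 = 0.809.

0.809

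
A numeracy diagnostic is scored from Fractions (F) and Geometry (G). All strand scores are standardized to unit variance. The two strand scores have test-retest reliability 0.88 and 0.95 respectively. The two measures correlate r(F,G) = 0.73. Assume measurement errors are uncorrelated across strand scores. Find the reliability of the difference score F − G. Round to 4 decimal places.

Var(F−G) = 1 + 1 − 2·0.73 = 2 − 1.46 = 0.54.
Because errors are independent across components, Cov(Tᵢ,Tⱼ) = Cov(Xᵢ,Xⱼ); the off-diagonal part of the true-score variance is the same as above.
True-score variance = [0.88 + 0.95] − 1.46 = 1.83 − 1.46 = 0.37.
Reliability = 0.37 / 0.54 = 0.6852.

0.6852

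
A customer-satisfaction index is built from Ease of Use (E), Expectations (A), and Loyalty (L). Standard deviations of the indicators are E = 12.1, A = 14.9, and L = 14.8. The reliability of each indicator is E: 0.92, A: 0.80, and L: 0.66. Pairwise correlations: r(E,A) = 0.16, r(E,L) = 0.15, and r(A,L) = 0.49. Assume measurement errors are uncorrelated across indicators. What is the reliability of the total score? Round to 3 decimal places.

Var(E+A+L) = 12.1² + 14.9² + 14.8² + 2·[12.1·14.9·0.16 + 12.1·14.8·0.15 + 14.9·14.8·0.49] = 587.46 + 327.526 = 914.986.
Because errors are independent across components, Cov(Tᵢ,Tⱼ) = Cov(Xᵢ,Xⱼ); the off-diagonal part of the true-score variance is the same as above.
True-score variance = [12.1²·0.92 + 14.9²·0.80 + 14.8²·0.66] + 327.526 = 456.872 + 327.526 = 784.398.
Reliability = 784.398 / 914.986 = 0.857.

0.857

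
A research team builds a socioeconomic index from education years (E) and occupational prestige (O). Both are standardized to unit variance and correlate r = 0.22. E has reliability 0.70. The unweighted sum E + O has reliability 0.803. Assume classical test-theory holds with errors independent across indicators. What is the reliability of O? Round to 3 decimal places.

Var(E+O) = 2 + 2·0.22 = 2.440.
True-score variance = ρ_E + ρ_O + 2·0.22, so 0.803 = (0.70 + ρ_O + 0.44) / 2.440.
ρ_O = 0.803·2.440 − 0.70 − 0.44 = 0.819.

0.819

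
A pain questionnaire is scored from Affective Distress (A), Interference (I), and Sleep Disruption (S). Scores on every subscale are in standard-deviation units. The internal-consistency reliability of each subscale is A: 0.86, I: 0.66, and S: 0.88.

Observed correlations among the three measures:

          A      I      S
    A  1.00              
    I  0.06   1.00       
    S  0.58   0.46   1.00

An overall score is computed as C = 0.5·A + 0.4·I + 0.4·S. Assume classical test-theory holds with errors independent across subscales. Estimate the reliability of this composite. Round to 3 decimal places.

0.888

Var(C) = 0.5² + 0.4² + 0.4² + 2·[0.2·0.06 + 0.2·0.58 + 0.16·0.46] = 0.57 + 0.4032 = 0.9732.
Under uncorrelated errors the observed covariances equal the true-score covariances, so only the own-variance terms attenuate.
True-score variance = [0.5²·0.86 + 0.4²·0.66 + 0.4²·0.88] + 0.4032 = 0.4614 + 0.4032 = 0.8646.
Reliability = 0.8646 / 0.9732 = 0.888.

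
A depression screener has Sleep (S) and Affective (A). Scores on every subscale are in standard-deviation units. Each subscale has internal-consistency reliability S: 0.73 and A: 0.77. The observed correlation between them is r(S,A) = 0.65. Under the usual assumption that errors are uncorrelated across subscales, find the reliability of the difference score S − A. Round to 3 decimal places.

Var(S−A) = 1 + 1 − 2·0.65 = 2 − 1.3 = 0.7.
With uncorrelated errors the cross-covariances are all true-score covariance, so they carry over unchanged; only the diagonal terms shrink to ρᵢσᵢ².
True-score variance = [0.73 + 0.77] − 1.3 = 1.5 − 1.3 = 0.2.
Reliability = 0.2 / 0.7 = 0.286.

0.286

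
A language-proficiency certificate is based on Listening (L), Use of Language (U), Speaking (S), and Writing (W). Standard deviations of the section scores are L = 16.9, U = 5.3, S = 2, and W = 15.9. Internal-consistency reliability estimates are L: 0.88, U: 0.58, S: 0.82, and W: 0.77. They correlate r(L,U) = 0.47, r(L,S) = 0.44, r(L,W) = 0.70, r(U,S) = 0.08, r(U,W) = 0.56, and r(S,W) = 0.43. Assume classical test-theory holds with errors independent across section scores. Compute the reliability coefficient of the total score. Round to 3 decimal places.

0.911

Var(L+U+S+W) = 16.9² + 5.3² + 2² + 15.9² + 2·[16.9·5.3·0.47 + 16.9·2·0.44 + 16.9·15.9·0.70 + 5.3·2·0.08 + 5.3·15.9·0.56 + 2·15.9·0.43] = 570.51 + 613.56 = 1184.07.
With uncorrelated errors the cross-covariances are all true-score covariance, so they carry over unchanged; only the diagonal terms shrink to ρᵢσᵢ².
True-score variance = [16.9²·0.88 + 5.3²·0.58 + 2²·0.82 + 15.9²·0.77] + 613.56 = 465.573 + 613.56 = 1079.13.
Reliability = 1079.13 / 1184.07 = 0.911.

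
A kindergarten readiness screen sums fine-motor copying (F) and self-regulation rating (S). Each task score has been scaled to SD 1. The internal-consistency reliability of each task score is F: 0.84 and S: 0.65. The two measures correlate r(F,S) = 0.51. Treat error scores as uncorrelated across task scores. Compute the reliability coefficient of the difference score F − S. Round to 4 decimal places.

Var(F−S) = 1 + 1 − 2·0.51 = 2 − 1.02 = 0.98.
With uncorrelated errors the cross-covariances are all true-score covariance, so they carry over unchanged; only the diagonal terms shrink to ρᵢσᵢ².
True-score variance = [0.84 + 0.65] − 1.02 = 1.49 − 1.02 = 0.47.
Reliability = 0.47 / 0.98 = 0.4796.

0.4796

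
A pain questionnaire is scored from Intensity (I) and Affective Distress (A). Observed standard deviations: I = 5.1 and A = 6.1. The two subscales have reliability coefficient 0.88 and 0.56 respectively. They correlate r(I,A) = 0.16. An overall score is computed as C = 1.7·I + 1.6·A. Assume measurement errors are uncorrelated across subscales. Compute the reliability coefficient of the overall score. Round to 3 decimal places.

Var(C) = 1.7²·5.1² + 1.6²·6.1² + 2·[2.72·5.1·6.1·0.16] = 170.426 + 27.0781 = 197.505.
With uncorrelated errors the cross-covariances are all true-score covariance, so they carry over unchanged; only the diagonal terms shrink to ρᵢσᵢ².
True-score variance = [1.7²·5.1²·0.88 + 1.6²·6.1²·0.56] + 27.0781 = 119.493 + 27.0781 = 146.571.
Reliability = 146.571 / 197.505 = 0.742.

0.742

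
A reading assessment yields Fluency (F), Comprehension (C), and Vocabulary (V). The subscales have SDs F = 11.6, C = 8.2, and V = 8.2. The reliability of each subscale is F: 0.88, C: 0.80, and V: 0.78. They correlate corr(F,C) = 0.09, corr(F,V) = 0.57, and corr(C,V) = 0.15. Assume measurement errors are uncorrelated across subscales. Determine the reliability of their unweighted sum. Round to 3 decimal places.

Var(F+C+V) = 11.6² + 8.2² + 8.2² + 2·[11.6·8.2·0.09 + 11.6·8.2·0.57 + 8.2·8.2·0.15] = 269.04 + 145.73 = 414.77.
With uncorrelated errors the cross-covariances are all true-score covariance, so they carry over unchanged; only the diagonal terms shrink to ρᵢσᵢ².
True-score variance = [11.6²·0.88 + 8.2²·0.80 + 8.2²·0.78] + 145.73 = 224.652 + 145.73 = 370.382.
Reliability = 370.382 / 414.77 = 0.893.

0.893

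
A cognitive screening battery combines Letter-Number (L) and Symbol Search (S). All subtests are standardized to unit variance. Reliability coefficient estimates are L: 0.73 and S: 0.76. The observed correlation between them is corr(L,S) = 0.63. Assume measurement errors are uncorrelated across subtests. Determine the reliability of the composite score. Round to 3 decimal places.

0.844

Var(L+S) = 2 + 2·[0.63] = 2 + 1.26 = 3.26.
With uncorrelated errors the cross-covariances are all true-score covariance, so they carry over unchanged; only the diagonal terms shrink to ρᵢσᵢ².
True-score variance = [0.73 + 0.76] + 1.26 = 1.49 + 1.26 = 2.75.
Reliability = 2.75 / 3.26 = 0.844.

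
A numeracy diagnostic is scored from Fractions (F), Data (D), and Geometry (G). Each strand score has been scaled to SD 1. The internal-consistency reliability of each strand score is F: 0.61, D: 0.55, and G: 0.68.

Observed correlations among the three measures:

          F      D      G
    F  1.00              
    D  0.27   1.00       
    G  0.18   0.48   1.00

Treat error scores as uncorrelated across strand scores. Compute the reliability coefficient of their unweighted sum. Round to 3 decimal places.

0.761

Var(F+D+G) = 3 + 2·[0.27 + 0.18 + 0.48] = 3 + 1.86 = 4.86.
Because errors are independent across components, Cov(Tᵢ,Tⱼ) = Cov(Xᵢ,Xⱼ); the off-diagonal part of the true-score variance is the same as above.
True-score variance = [0.61 + 0.55 + 0.68] + 1.86 = 1.84 + 1.86 = 3.7.
Reliability = 3.7 / 4.86 = 0.761.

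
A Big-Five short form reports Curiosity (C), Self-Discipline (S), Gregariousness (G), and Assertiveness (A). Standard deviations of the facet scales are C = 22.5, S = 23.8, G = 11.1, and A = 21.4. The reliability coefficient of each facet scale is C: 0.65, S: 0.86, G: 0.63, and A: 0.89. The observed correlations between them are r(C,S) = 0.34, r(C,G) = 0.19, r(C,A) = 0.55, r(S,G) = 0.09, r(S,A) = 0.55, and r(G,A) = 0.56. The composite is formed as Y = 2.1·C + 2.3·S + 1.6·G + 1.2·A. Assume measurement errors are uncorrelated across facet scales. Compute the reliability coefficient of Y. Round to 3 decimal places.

Var(Y) = 2.1²·22.5² + 2.3²·23.8² + 1.6²·11.1² + 1.2²·21.4² + 2·[4.83·22.5·23.8·0.34 + 3.36·22.5·11.1·0.19 + 2.52·22.5·21.4·0.55 + 3.68·23.8·11.1·0.09 + 2.76·23.8·21.4·0.55 + 1.92·11.1·21.4·0.56] = 6203.91 + 5644.49 = 11848.4.
Because errors are independent across components, Cov(Tᵢ,Tⱼ) = Cov(Xᵢ,Xⱼ); the off-diagonal part of the true-score variance is the same as above.
True-score variance = [2.1²·22.5²·0.65 + 2.3²·23.8²·0.86 + 1.6²·11.1²·0.63 + 1.2²·21.4²·0.89] + 5644.49 = 4813.76 + 5644.49 = 10458.3.
Reliability = 10458.3 / 11848.4 = 0.883.

0.883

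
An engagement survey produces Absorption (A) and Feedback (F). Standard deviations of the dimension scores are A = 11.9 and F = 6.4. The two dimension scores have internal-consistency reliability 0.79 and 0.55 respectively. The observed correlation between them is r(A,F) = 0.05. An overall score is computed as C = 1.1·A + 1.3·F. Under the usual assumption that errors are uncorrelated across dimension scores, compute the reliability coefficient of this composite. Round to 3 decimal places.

Var(C) = 1.1²·11.9² + 1.3²·6.4² + 2·[1.43·11.9·6.4·0.05] = 240.571 + 10.8909 = 251.461.
Under uncorrelated errors the observed covariances equal the true-score covariances, so only the own-variance terms attenuate.
True-score variance = [1.1²·11.9²·0.79 + 1.3²·6.4²·0.55] + 10.8909 = 173.437 + 10.8909 = 184.328.
Reliability = 184.328 / 251.461 = 0.733.

0.733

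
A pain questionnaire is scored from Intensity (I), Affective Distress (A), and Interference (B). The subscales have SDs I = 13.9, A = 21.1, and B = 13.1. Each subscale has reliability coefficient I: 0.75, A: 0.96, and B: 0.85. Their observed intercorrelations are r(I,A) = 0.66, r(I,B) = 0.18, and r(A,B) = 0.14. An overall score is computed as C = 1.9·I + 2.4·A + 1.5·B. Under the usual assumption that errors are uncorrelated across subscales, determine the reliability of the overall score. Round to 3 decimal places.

0.943

Var(C) = 1.9²·13.9² + 2.4²·21.1² + 1.5²·13.1² + 2·[4.56·13.9·21.1·0.66 + 2.85·13.9·13.1·0.18 + 3.6·21.1·13.1·0.14] = 3648.02 + 2230.82 = 5878.84.
Under uncorrelated errors the observed covariances equal the true-score covariances, so only the own-variance terms attenuate.
True-score variance = [1.9²·13.9²·0.75 + 2.4²·21.1²·0.96 + 1.5²·13.1²·0.85] + 2230.82 = 3313.15 + 2230.82 = 5543.97.
Reliability = 5543.97 / 5878.84 = 0.943.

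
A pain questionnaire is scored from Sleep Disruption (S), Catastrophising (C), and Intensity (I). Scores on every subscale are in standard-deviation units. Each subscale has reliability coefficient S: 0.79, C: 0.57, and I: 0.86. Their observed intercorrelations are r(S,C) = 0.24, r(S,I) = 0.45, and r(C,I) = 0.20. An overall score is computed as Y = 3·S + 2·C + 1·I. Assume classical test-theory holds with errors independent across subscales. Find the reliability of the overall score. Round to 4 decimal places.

Var(Y) = 3² + 2² + 1 + 2·[6·0.24 + 3·0.45 + 2·0.20] = 14 + 6.38 = 20.38.
Because errors are independent across components, Cov(Tᵢ,Tⱼ) = Cov(Xᵢ,Xⱼ); the off-diagonal part of the true-score variance is the same as above.
True-score variance = [3²·0.79 + 2²·0.57 + 0.86] + 6.38 = 10.25 + 6.38 = 16.63.
Reliability = 16.63 / 20.38 = 0.8160.

0.8160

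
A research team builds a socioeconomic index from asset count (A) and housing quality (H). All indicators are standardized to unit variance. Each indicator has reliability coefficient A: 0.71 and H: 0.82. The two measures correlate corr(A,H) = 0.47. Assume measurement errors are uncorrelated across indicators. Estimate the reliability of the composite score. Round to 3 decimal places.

0.840

Var(A+H) = 2 + 2·[0.47] = 2 + 0.94 = 2.94.
Because errors are independent across components, Cov(Tᵢ,Tⱼ) = Cov(Xᵢ,Xⱼ); the off-diagonal part of the true-score variance is the same as above.
True-score variance = [0.71 + 0.82] + 0.94 = 1.53 + 0.94 = 2.47.
Reliability = 2.47 / 2.94 = 0.840.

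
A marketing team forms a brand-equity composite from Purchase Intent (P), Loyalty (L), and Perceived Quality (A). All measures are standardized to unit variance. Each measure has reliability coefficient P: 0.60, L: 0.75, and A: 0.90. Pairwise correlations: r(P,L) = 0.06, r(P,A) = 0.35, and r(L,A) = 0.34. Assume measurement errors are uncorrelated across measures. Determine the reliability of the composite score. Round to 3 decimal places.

0.833

Var(P+L+A) = 3 + 2·[0.06 + 0.35 + 0.34] = 3 + 1.5 = 4.5.
Under uncorrelated errors the observed covariances equal the true-score covariances, so only the own-variance terms attenuate.
True-score variance = [0.60 + 0.75 + 0.90] + 1.5 = 2.25 + 1.5 = 3.75.
Reliability = 3.75 / 4.5 = 0.833.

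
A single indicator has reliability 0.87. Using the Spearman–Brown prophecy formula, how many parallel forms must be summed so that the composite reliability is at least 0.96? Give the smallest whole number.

k ≥ ρ*(1−ρ₁)/(ρ₁(1−ρ*)) = 0.96·0.13 / (0.87·0.04) = 3.586.
Smallest integer k = 4.

4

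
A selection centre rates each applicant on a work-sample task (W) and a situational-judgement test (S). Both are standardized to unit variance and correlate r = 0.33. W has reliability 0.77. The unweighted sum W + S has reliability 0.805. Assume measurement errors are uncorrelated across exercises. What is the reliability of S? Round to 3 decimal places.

0.711

Var(W+S) = 2 + 2·0.33 = 2.660.
True-score variance = ρ_W + ρ_S + 2·0.33, so 0.805 = (0.77 + ρ_S + 0.66) / 2.660.
ρ_S = 0.805·2.660 − 0.77 − 0.66 = 0.711.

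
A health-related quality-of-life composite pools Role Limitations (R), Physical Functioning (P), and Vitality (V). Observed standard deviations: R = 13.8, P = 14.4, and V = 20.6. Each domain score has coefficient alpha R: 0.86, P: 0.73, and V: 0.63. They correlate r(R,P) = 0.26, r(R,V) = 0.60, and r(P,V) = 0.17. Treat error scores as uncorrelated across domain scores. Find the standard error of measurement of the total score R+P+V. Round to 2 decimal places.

15.48

Var(total) = 822.16 + 545.328 = 1367.49.
True-score variance = 582.498 + 545.328 = 1127.83, so reliability = 0.8247.
Error variance = 1367.49 − 1127.83 = 239.662; SEM = √239.662 = 15.48.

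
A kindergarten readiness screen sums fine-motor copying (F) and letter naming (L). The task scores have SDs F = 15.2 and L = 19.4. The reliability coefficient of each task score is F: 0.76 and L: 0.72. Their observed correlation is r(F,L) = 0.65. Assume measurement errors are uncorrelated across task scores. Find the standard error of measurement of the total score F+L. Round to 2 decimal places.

12.68

Var(total) = 607.4 + 383.344 = 990.744.
True-score variance = 446.57 + 383.344 = 829.914, so reliability = 0.8377.
Error variance = 990.744 − 829.914 = 160.83; SEM = √160.83 = 12.68.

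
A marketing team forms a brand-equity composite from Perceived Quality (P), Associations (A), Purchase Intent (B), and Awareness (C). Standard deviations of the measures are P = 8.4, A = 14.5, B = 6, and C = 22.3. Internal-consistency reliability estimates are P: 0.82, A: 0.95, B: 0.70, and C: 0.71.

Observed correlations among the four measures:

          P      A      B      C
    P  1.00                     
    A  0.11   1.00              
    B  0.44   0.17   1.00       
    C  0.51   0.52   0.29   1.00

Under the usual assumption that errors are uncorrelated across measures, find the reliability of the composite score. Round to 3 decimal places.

Var(P+A+B+C) = 8.4² + 14.5² + 6² + 22.3² + 2·[8.4·14.5·0.11 + 8.4·6·0.44 + 8.4·22.3·0.51 + 14.5·6·0.17 + 14.5·22.3·0.52 + 6·22.3·0.29] = 814.1 + 705.682 = 1519.78.
Under uncorrelated errors the observed covariances equal the true-score covariances, so only the own-variance terms attenuate.
True-score variance = [8.4²·0.82 + 14.5²·0.95 + 6²·0.70 + 22.3²·0.71] + 705.682 = 635.873 + 705.682 = 1341.56.
Reliability = 1341.56 / 1519.78 = 0.883.

0.883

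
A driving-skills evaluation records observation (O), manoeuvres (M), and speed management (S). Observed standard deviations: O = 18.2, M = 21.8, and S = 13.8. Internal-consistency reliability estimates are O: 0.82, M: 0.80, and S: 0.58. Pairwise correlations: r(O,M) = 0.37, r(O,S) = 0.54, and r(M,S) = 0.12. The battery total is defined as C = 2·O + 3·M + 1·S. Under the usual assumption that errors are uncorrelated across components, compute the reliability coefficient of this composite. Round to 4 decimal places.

0.8588

Var(C) = 2²·18.2² + 3²·21.8² + 13.8² + 2·[6·18.2·21.8·0.37 + 2·18.2·13.8·0.54 + 3·21.8·13.8·0.12] = 5792.56 + 2520.72 = 8313.28.
Under uncorrelated errors the observed covariances equal the true-score covariances, so only the own-variance terms attenuate.
True-score variance = [2²·18.2²·0.82 + 3²·21.8²·0.80 + 13.8²·0.58] + 2520.72 = 4618.65 + 2520.72 = 7139.38.
Reliability = 7139.38 / 8313.28 = 0.8588.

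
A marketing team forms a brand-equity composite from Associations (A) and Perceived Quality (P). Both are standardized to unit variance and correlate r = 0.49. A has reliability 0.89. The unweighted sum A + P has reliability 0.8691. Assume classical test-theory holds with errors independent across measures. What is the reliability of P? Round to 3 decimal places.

0.720

Var(A+P) = 2 + 2·0.49 = 2.980.
True-score variance = ρ_A + ρ_P + 2·0.49, so 0.8691 = (0.89 + ρ_P + 0.98) / 2.980.
ρ_P = 0.8691·2.980 − 0.89 − 0.98 = 0.720.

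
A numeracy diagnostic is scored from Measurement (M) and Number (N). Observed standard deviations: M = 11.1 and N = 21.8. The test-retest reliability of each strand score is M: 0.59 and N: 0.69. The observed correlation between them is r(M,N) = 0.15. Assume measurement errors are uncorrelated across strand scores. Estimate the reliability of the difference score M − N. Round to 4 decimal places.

0.6238

Var(M−N) = 11.1² + 21.8² − 2·11.1·21.8·0.15 = 598.45 − 72.594 = 525.856.
With uncorrelated errors the cross-covariances are all true-score covariance, so they carry over unchanged; only the diagonal terms shrink to ρᵢσᵢ².
True-score variance = [11.1²·0.59 + 21.8²·0.69] − 72.594 = 400.609 − 72.594 = 328.015.
Reliability = 328.015 / 525.856 = 0.6238.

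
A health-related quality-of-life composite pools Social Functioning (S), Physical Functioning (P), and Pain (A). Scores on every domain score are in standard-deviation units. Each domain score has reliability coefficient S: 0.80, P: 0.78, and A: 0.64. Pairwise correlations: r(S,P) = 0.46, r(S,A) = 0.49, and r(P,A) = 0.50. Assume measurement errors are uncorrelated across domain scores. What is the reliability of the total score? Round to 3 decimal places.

Var(S+P+A) = 3 + 2·[0.46 + 0.49 + 0.50] = 3 + 2.9 = 5.9.
Under uncorrelated errors the observed covariances equal the true-score covariances, so only the own-variance terms attenuate.
True-score variance = [0.80 + 0.78 + 0.64] + 2.9 = 2.22 + 2.9 = 5.12.
Reliability = 5.12 / 5.9 = 0.868.

0.868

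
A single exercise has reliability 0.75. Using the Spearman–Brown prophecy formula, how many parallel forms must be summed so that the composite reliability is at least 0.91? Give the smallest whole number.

4

k ≥ ρ*(1−ρ₁)/(ρ₁(1−ρ*)) = 0.91·0.25 / (0.75·0.09) = 3.370.
Smallest integer k = 4.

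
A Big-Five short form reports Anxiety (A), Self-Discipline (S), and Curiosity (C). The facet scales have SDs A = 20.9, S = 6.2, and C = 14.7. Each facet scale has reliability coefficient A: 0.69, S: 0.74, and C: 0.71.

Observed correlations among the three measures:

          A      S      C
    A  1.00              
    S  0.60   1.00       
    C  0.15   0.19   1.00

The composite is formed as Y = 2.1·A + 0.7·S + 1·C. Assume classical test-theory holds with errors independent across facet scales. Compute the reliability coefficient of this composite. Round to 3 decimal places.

0.745

Var(Y) = 2.1²·20.9² + 0.7²·6.2² + 14.7² + 2·[1.47·20.9·6.2·0.60 + 2.1·20.9·14.7·0.15 + 0.7·6.2·14.7·0.19] = 2161.26 + 446.377 = 2607.63.
Under uncorrelated errors the observed covariances equal the true-score covariances, so only the own-variance terms attenuate.
True-score variance = [2.1²·20.9²·0.69 + 0.7²·6.2²·0.74 + 14.7²·0.71] + 446.377 = 1496.53 + 446.377 = 1942.91.
Reliability = 1942.91 / 2607.63 = 0.745.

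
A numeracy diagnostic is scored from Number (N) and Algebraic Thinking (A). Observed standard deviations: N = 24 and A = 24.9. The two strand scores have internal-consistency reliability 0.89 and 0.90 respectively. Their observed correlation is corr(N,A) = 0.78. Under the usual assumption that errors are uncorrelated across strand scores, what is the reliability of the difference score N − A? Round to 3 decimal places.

Var(N−A) = 24² + 24.9² − 2·24·24.9·0.78 = 1196.01 − 932.256 = 263.754.
Under uncorrelated errors the observed covariances equal the true-score covariances, so only the own-variance terms attenuate.
True-score variance = [24²·0.89 + 24.9²·0.90] − 932.256 = 1070.65 − 932.256 = 138.393.
Reliability = 138.393 / 263.754 = 0.525.

0.525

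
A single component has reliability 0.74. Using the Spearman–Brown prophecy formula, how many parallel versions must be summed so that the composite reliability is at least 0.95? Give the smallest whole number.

7

k ≥ ρ*(1−ρ₁)/(ρ₁(1−ρ*)) = 0.95·0.26 / (0.74·0.05) = 6.676.
Smallest integer k = 7.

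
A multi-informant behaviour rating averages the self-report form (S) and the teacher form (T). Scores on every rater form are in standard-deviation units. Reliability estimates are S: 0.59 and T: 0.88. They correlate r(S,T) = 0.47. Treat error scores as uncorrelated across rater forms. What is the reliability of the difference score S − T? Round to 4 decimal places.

Var(S−T) = 1 + 1 − 2·0.47 = 2 − 0.94 = 1.06.
Under uncorrelated errors the observed covariances equal the true-score covariances, so only the own-variance terms attenuate.
True-score variance = [0.59 + 0.88] − 0.94 = 1.47 − 0.94 = 0.53.
Reliability = 0.53 / 1.06 = 0.5000.

0.5000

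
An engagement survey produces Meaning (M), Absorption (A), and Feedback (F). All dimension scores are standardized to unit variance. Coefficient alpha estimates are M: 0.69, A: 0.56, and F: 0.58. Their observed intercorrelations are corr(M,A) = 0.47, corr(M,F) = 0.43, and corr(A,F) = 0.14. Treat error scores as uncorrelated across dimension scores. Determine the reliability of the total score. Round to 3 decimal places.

Var(M+A+F) = 3 + 2·[0.47 + 0.43 + 0.14] = 3 + 2.08 = 5.08.
With uncorrelated errors the cross-covariances are all true-score covariance, so they carry over unchanged; only the diagonal terms shrink to ρᵢσᵢ².
True-score variance = [0.69 + 0.56 + 0.58] + 2.08 = 1.83 + 2.08 = 3.91.
Reliability = 3.91 / 5.08 = 0.770.

0.770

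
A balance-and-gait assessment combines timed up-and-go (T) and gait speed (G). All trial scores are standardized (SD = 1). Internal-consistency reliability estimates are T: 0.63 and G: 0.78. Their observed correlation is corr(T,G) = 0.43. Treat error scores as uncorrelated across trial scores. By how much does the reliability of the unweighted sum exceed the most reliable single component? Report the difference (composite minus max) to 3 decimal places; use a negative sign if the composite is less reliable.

0.014

Var(sum) = 2 + 0.86 = 2.86; true-score variance = 1.41 + 0.86 = 2.27; composite reliability = 0.7937.
Max component reliability = 0.7800.
Difference = 0.7937 − 0.7800 = 0.014.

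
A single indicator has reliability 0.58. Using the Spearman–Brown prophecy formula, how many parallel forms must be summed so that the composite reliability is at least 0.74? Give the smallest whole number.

3

k ≥ ρ*(1−ρ₁)/(ρ₁(1−ρ*)) = 0.74·0.42 / (0.58·0.26) = 2.061.
Smallest integer k = 3.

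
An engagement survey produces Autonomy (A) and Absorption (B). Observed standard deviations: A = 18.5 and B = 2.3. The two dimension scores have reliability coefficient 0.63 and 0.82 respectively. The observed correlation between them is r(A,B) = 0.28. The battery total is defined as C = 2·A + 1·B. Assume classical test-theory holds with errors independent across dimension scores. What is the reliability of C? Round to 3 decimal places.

0.643

Var(C) = 2²·18.5² + 2.3² + 2·[2·18.5·2.3·0.28] = 1374.29 + 47.656 = 1421.95.
Under uncorrelated errors the observed covariances equal the true-score covariances, so only the own-variance terms attenuate.
True-score variance = [2²·18.5²·0.63 + 2.3²·0.82] + 47.656 = 866.808 + 47.656 = 914.464.
Reliability = 914.464 / 1421.95 = 0.643.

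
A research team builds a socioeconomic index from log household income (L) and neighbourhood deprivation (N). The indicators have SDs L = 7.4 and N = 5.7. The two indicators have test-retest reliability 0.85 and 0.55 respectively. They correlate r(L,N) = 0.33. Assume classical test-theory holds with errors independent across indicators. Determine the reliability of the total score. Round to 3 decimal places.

Var(L+N) = 7.4² + 5.7² + 2·[7.4·5.7·0.33] = 87.25 + 27.8388 = 115.089.
Because errors are independent across components, Cov(Tᵢ,Tⱼ) = Cov(Xᵢ,Xⱼ); the off-diagonal part of the true-score variance is the same as above.
True-score variance = [7.4²·0.85 + 5.7²·0.55] + 27.8388 = 64.4155 + 27.8388 = 92.2543.
Reliability = 92.2543 / 115.089 = 0.802.

0.802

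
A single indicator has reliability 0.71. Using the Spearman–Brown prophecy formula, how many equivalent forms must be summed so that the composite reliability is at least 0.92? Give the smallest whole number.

5

k ≥ ρ*(1−ρ₁)/(ρ₁(1−ρ*)) = 0.92·0.29 / (0.71·0.08) = 4.697.
Smallest integer k = 5.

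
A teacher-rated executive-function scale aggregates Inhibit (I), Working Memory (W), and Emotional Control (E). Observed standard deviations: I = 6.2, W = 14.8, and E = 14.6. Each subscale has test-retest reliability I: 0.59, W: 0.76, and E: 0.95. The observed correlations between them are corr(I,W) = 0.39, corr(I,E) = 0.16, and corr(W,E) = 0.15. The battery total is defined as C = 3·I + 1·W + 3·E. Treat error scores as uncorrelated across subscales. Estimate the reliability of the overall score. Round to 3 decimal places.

Var(C) = 3²·6.2² + 14.8² + 3²·14.6² + 2·[3·6.2·14.8·0.39 + 9·6.2·14.6·0.16 + 3·14.8·14.6·0.15] = 2483.44 + 669.888 = 3153.33.
Because errors are independent across components, Cov(Tᵢ,Tⱼ) = Cov(Xᵢ,Xⱼ); the off-diagonal part of the true-score variance is the same as above.
True-score variance = [3²·6.2²·0.59 + 14.8²·0.76 + 3²·14.6²·0.95] + 669.888 = 2193.1 + 669.888 = 2862.99.
Reliability = 2862.99 / 3153.33 = 0.908.

0.908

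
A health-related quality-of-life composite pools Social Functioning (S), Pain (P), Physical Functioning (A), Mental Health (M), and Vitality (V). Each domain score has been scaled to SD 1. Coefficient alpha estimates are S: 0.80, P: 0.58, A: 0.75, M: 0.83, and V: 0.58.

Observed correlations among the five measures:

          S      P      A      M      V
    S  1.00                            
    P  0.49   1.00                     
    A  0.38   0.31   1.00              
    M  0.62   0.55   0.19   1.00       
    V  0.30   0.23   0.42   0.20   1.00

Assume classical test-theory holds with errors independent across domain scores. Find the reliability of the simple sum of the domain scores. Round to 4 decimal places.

0.8821

Var(S+P+A+M+V) = 5 + 2·[0.49 + 0.38 + 0.62 + 0.30 + 0.31 + 0.55 + 0.23 + 0.19 + 0.42 + 0.20] = 5 + 7.38 = 12.38.
With uncorrelated errors the cross-covariances are all true-score covariance, so they carry over unchanged; only the diagonal terms shrink to ρᵢσᵢ².
True-score variance = [0.80 + 0.58 + 0.75 + 0.83 + 0.58] + 7.38 = 3.54 + 7.38 = 10.92.
Reliability = 10.92 / 12.38 = 0.8821.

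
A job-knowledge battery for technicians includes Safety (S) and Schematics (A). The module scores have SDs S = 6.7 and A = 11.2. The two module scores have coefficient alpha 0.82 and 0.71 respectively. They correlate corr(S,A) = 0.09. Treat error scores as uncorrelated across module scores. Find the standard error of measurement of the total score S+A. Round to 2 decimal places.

Var(total) = 170.33 + 13.5072 = 183.837.
True-score variance = 125.872 + 13.5072 = 139.379, so reliability = 0.7582.
Error variance = 183.837 − 139.379 = 44.4578; SEM = √44.4578 = 6.67.

6.67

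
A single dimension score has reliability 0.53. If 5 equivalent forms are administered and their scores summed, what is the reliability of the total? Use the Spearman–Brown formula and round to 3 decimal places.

0.849

ρ_k = kρ / (1 + (k−1)ρ) = 5·0.53 / (1 + 4·0.53) = 2.650 / 3.120 = 0.849.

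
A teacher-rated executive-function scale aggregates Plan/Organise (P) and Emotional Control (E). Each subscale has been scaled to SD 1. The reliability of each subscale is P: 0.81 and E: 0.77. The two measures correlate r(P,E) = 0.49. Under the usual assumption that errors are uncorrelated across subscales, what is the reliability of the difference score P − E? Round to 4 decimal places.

0.5882

Var(P−E) = 1 + 1 − 2·0.49 = 2 − 0.98 = 1.02.
With uncorrelated errors the cross-covariances are all true-score covariance, so they carry over unchanged; only the diagonal terms shrink to ρᵢσᵢ².
True-score variance = [0.81 + 0.77] − 0.98 = 1.58 − 0.98 = 0.6.
Reliability = 0.6 / 1.02 = 0.5882.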